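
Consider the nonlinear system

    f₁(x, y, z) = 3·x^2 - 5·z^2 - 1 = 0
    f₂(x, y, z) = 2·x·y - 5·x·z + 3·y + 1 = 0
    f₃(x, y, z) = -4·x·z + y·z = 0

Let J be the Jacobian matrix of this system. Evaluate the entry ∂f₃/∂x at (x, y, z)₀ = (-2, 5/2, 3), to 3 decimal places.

-12.000

∂f₃/∂x = -4·z.
At (-2, 5/2, 3) this is -12.000.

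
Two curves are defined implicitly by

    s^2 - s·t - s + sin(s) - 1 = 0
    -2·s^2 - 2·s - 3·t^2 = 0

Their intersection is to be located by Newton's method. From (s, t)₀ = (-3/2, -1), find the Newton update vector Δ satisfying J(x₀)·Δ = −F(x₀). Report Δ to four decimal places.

(0.3506, 0.5163)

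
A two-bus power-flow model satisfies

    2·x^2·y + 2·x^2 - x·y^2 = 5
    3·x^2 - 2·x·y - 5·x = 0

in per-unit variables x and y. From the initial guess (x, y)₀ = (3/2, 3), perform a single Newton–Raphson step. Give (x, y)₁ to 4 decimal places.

At (3/2, 3): F = (-0.5000, -9.7500).
Jacobian J = [[4·x·y + 4·x - y^2, 2·x^2 - 2·x·y], [6·x - 2·y - 5, -2·x]].
At the point, J = [[15.0000, -4.5000], [-2.0000, -3.0000]] (det J = -54.0000).
Solving J·Δ = −F gives Δ = (-0.7847, -2.7269).
Then the next iterate is (x, y)₁ = (0.7153, 0.2731).

(0.7153, 0.2731)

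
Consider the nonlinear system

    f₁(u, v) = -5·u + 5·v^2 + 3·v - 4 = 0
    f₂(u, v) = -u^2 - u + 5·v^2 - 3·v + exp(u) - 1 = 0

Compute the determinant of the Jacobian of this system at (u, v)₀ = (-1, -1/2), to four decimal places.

J = [[-5, 10·v + 3], [-2·u + exp(u) - 1, 10·v - 3]].
At the point, J = [[-5.0000, -2.0000], [1.367879, -8.0000]].
det J = 42.7358.

42.7358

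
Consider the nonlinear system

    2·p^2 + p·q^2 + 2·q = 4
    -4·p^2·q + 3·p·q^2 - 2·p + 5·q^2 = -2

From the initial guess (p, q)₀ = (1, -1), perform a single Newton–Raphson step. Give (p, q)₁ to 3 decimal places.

(1.600, -0.130)

At (1, -1): F = (-3.000, 12.000).
Jacobian J = [[4·p + q^2, 2·p·q + 2], [-8·p·q + 3·q^2 - 2, -4·p^2 + 6·p·q + 10·q]].
At the point, J = [[5.000, 0.000], [9.000, -20.000]] (det J = -100.000).
Solving J·Δ = −F gives Δ = (0.600, 0.870).
Then the next iterate is (p, q)₁ = (1.600, -0.130).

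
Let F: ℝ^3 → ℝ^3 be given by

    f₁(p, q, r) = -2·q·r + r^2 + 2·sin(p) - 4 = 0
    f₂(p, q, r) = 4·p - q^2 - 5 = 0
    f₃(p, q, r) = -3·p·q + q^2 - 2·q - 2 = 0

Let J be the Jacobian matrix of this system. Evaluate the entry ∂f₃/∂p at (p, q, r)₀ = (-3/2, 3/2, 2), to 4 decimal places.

∂f₃/∂p = -3·q.
At (-3/2, 3/2, 2) this is -4.5000.

-4.5000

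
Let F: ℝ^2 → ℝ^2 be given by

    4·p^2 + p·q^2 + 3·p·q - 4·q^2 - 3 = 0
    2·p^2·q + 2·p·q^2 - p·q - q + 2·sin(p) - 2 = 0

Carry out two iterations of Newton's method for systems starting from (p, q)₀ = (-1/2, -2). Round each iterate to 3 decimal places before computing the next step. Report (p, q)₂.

(0.024, 0.088)

At (-1/2, -2): F = (-17.000, -6.95885).
Jacobian J = [[8·p + q^2 + 3·q, 2·p·q + 3·p - 8·q], [4·p·q + 2·q^2 - q + 2·cos(p), 2·p^2 + 4·p·q - p - 1]].
At the point, J = [[-6.000, 16.500], [15.75517, 4.000]] (det J = -283.96022).
Solving J·Δ = −F gives Δ = (0.165, 1.090).
Then the next iterate is (p, q)₁ = (-0.335, -0.910).
Round to (-0.335, -0.910) and repeat: F = (-5.22636, -2.81146), J = [[-4.58190, 6.88470], [5.67442, 0.77885]].
Δ = (0.359, 0.998), so (p, q)₂ = (0.024, 0.088).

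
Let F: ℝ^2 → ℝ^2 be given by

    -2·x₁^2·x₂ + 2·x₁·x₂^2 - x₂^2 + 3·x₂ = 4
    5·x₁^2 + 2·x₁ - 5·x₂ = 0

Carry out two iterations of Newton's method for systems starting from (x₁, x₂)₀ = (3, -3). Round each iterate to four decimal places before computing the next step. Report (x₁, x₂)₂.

(1.3243, 2.0382)

At (3, -3): F = (86.0000, 66.0000).
Jacobian J = [[-4·x₁·x₂ + 2·x₂^2, -2·x₁^2 + 4·x₁·x₂ - 2·x₂ + 3], [10·x₁ + 2, -5]].
At the point, J = [[54.0000, -45.0000], [32.0000, -5.0000]] (det J = 1170.0000).
Solving J·Δ = −F gives Δ = (-2.1709, -0.6940).
Then the next iterate is (x₁, x₂)₁ = (0.8291, -3.6940).
Round to (0.8291, -3.6940) and repeat: F = (-1.021881, 23.565234), J = [[39.542054, -3.237595], [10.2910, -5.0000]].
Δ = (0.4952, 5.7322), so (x₁, x₂)₂ = (1.3243, 2.0382).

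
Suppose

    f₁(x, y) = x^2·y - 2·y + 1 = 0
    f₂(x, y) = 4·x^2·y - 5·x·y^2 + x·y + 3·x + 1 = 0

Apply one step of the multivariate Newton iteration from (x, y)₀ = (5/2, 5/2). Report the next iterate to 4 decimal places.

(1.7542, 1.9583)

At (5/2, 5/2): F = (11.6250, -0.8750).
Jacobian J = [[2·x·y, x^2 - 2], [8·x·y - 5·y^2 + y + 3, 4·x^2 - 10·x·y + x]].
At the point, J = [[12.5000, 4.2500], [24.2500, -35.0000]] (det J = -540.5625).
Solving J·Δ = −F gives Δ = (-0.7458, -0.5417).
Then the next iterate is (x, y)₁ = (1.7542, 1.9583).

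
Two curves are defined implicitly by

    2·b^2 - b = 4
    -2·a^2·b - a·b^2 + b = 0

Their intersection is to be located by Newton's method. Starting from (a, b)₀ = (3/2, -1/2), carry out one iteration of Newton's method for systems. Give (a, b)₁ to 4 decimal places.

(0.2727, -1.5000)

At (3/2, -1/2): F = (-3.0000, 1.3750).
Jacobian J = [[0, 4·b - 1], [-4·a·b - b^2, -2·a^2 - 2·a·b + 1]].
At the point, J = [[0.0000, -3.0000], [2.7500, -2.0000]] (det J = 8.2500).
Solving J·Δ = −F gives Δ = (-1.2273, -1.0000).
Then the next iterate is (a, b)₁ = (0.2727, -1.5000).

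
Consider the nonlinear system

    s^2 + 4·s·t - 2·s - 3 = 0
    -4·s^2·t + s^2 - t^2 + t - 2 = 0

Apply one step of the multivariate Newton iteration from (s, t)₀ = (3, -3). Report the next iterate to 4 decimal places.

(2.7273, -0.1818)

At (3, -3): F = (-36.0000, 103.0000).
Jacobian J = [[2·s + 4·t - 2, 4·s], [-8·s·t + 2·s, -4·s^2 - 2·t + 1]].
At the point, J = [[-8.0000, 12.0000], [78.0000, -29.0000]] (det J = -704.0000).
Solving J·Δ = −F gives Δ = (-0.2727, 2.8182).
Then the next iterate is (s, t)₁ = (2.7273, -0.1818).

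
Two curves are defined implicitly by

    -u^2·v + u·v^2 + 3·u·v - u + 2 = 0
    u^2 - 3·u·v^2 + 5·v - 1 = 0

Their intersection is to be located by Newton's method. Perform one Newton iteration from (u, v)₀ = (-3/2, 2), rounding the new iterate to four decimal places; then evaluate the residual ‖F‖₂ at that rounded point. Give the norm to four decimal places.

At (-3/2, 2): F = (-16.0000, 29.2500).
Jacobian J = [[-2·u·v + v^2 + 3·v - 1, -u^2 + 2·u·v + 3·u], [2·u - 3·v^2, -6·u·v + 5]].
At the point, J = [[15.0000, -12.7500], [-15.0000, 23.0000]] (det J = 153.7500).
Solving J·Δ = −F gives Δ = (-0.0321, -1.2927).
Then the next iterate is (u, v)₁ = (-1.5321, 0.7073).
Re-evaluating at (-1.5321, 0.7073): F = (-2.145598, 7.183237), so ‖F‖₂ = 7.4968.

7.4968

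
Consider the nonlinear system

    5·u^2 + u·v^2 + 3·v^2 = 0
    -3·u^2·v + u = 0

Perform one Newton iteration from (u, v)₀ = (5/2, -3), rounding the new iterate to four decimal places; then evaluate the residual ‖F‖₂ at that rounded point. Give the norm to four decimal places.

29.8403

At (5/2, -3): F = (80.7500, 58.7500).
Jacobian J = [[10·u + v^2, 2·u·v + 6·v], [-6·u·v + 1, -3·u^2]].
At the point, J = [[34.0000, -33.0000], [46.0000, -18.7500]] (det J = 880.5000).
Solving J·Δ = −F gives Δ = (-0.4823, 1.9500).
Then the next iterate is (u, v)₁ = (2.0177, -1.0500).
Re-evaluating at (2.0177, -1.0500): F = (25.887581, 14.841707), so ‖F‖₂ = 29.8403.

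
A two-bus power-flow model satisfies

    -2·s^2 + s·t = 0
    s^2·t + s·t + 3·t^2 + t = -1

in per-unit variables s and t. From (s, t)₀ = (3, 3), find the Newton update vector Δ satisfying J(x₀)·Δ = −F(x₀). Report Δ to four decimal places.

At (3, 3): F = (-9.0000, 67.0000).
Jacobian J = [[-4·s + t, s], [2·s·t + t, s^2 + s + 6·t + 1]].
At the point, J = [[-9.0000, 3.0000], [21.0000, 31.0000]] (det J = -342.0000).
Solving J·Δ = −F gives Δ = (-1.4035, -1.2105).

(-1.4035, -1.2105)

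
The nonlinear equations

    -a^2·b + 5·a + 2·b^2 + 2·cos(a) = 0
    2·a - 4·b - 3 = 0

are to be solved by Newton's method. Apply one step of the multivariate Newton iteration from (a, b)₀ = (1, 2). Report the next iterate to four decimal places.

(2.3026, 0.4013)

At (1, 2): F = (12.080605, -9.0000).
Jacobian J = [[-2·a·b - 2·sin(a) + 5, -a^2 + 4·b], [2, -4]].
At the point, J = [[-0.682942, 7.0000], [2.0000, -4.0000]] (det J = -11.268232).
Solving J·Δ = −F gives Δ = (1.3026, -1.5987).
Then the next iterate is (a, b)₁ = (2.3026, 0.4013).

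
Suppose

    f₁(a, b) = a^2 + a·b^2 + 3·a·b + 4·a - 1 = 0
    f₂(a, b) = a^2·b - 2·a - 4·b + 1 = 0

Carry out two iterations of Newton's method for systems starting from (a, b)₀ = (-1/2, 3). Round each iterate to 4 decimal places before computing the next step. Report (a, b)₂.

(0.1094, 0.1331)

At (-1/2, 3): F = (-11.7500, -9.2500).
Jacobian J = [[2·a + b^2 + 3·b + 4, 2·a·b + 3·a], [2·a·b - 2, a^2 - 4]].
At the point, J = [[21.0000, -4.5000], [-5.0000, -3.7500]] (det J = -101.2500).
Solving J·Δ = −F gives Δ = (0.0241, -2.4988).
Then the next iterate is (a, b)₁ = (-0.4759, 0.5012).
Round to (-0.4759, 0.5012) and repeat: F = (-3.512229, 0.060512), J = [[4.803001, -1.904742], [-2.477042, -3.773519]].
Δ = (0.5853, -0.3681), so (a, b)₂ = (0.1094, 0.1331).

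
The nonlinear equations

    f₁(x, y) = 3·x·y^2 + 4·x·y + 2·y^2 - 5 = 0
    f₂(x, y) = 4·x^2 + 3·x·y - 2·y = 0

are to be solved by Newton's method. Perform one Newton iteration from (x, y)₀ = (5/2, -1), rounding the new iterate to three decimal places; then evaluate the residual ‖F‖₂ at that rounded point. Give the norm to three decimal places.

At (5/2, -1): F = (-5.500, 19.500).
Jacobian J = [[3·y^2 + 4·y, 6·x·y + 4·x + 4·y], [8·x + 3·y, 3·x - 2]].
At the point, J = [[-1.000, -9.000], [17.000, 5.500]] (det J = 147.500).
Solving J·Δ = −F gives Δ = (-0.985, -0.502).
Then the next iterate is (x, y)₁ = (1.515, -1.502).
Re-evaluating at (1.515, -1.502): F = (0.66343, 5.35831), so ‖F‖₂ = 5.399.

5.399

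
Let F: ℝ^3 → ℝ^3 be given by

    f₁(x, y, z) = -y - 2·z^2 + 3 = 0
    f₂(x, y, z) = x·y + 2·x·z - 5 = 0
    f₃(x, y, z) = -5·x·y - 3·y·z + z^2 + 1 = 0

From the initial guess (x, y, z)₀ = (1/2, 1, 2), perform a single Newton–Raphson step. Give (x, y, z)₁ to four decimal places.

(1.2182, 0.0909, 1.3636)

At (1/2, 1, 2): F = (-6.0000, -2.5000, -3.5000).
Jacobian J = [[0, -1, -4·z], [y + 2·z, x, 2·x], [-5·y, -5·x - 3·z, -3·y + 2·z]].
At the point, J = [[0.0000, -1.0000, -8.0000], [5.0000, 0.5000, 1.0000], [-5.0000, -8.5000, 1.0000]] (det J = 330.0000).
Solving J·Δ = −F gives Δ = (0.7182, -0.9091, -0.6364).
Then the next iterate is (x, y, z)₁ = (1.2182, 0.0909, 1.3636).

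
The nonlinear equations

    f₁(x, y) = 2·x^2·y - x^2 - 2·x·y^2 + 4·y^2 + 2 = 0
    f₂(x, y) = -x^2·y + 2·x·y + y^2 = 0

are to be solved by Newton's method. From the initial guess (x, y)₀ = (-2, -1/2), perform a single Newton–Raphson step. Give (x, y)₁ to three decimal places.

At (-2, -1/2): F = (-4.000, 4.250).
Jacobian J = [[4·x·y - 2·x - 2·y^2, 2·x^2 - 4·x·y + 8·y], [-2·x·y + 2·y, -x^2 + 2·x + 2·y]].
At the point, J = [[7.500, 0.000], [-3.000, -9.000]] (det J = -67.500).
Solving J·Δ = −F gives Δ = (0.533, 0.294).
Then the next iterate is (x, y)₁ = (-1.467, -0.206).

(-1.467, -0.206)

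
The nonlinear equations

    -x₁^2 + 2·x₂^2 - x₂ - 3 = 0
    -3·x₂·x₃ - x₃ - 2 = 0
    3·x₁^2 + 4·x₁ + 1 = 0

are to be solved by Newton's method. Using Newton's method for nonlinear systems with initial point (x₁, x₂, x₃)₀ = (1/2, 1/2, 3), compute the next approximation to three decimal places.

(-0.036, 3.214, -10.571)

At (1/2, 1/2, 3): F = (-3.250, -9.500, 3.750).
Jacobian J = [[-2·x₁, 4·x₂ - 1, 0], [0, -3·x₃, -3·x₂ - 1], [6·x₁ + 4, 0, 0]].
At the point, J = [[-1.000, 1.000, 0.000], [0.000, -9.000, -2.500], [7.000, 0.000, 0.000]] (det J = -17.500).
Solving J·Δ = −F gives Δ = (-0.536, 2.714, -13.571).
Then the next iterate is (x₁, x₂, x₃)₁ = (-0.036, 3.214, -10.571).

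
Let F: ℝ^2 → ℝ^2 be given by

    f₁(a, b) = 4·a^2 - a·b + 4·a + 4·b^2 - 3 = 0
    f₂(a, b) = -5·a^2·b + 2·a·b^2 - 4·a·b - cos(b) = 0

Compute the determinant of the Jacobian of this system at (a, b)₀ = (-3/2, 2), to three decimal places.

-361.593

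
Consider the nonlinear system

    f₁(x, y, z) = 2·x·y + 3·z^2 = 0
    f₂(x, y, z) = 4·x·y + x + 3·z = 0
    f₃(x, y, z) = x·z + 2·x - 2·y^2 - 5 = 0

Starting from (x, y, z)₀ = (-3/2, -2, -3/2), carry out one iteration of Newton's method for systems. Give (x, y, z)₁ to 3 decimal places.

At (-3/2, -2, -3/2): F = (12.750, 6.000, -13.750).
Jacobian J = [[2·y, 2·x, 6·z], [4·y + 1, 4·x, 3], [z + 2, -4·y, x]].
At the point, J = [[-4.000, -3.000, -9.000], [-7.000, -6.000, 3.000], [0.500, 8.000, -1.500]] (det J = 564.000).
Solving J·Δ = −F gives Δ = (-0.383, 1.920, 0.947).
Then the next iterate is (x, y, z)₁ = (-1.883, -0.080, -0.553).

(-1.883, -0.080, -0.553)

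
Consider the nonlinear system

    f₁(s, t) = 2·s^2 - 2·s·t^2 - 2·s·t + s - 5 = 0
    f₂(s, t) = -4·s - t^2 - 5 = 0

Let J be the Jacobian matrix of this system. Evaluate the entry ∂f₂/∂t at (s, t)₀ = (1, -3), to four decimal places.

6.0000

∂f₂/∂t = -2·t.
At (1, -3) this is 6.0000.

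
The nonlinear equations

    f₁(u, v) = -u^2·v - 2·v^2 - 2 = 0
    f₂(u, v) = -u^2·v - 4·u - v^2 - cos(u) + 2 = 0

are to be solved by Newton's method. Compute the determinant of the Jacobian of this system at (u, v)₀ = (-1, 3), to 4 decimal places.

J = [[-2·u·v, -u^2 - 4·v], [-2·u·v + sin(u) - 4, -u^2 - 2·v]].
At the point, J = [[6.0000, -13.0000], [1.158529, -7.0000]].
det J = -26.9391.

-26.9391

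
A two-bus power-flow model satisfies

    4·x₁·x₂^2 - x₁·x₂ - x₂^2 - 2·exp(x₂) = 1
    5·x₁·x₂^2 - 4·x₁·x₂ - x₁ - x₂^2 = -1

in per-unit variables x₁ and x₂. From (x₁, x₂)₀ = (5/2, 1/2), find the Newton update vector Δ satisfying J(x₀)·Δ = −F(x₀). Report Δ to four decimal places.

At (5/2, 1/2): F = (-3.297443, -3.6250).
Jacobian J = [[4·x₂^2 - x₂, 8·x₁·x₂ - x₁ - 2·x₂ - 2·exp(x₂)], [5·x₂^2 - 4·x₂ - 1, 10·x₁·x₂ - 4·x₁ - 2·x₂]].
At the point, J = [[0.5000, 3.202557], [-1.7500, 1.5000]] (det J = 6.354476).
Solving J·Δ = −F gives Δ = (-1.0486, 1.1933).

(-1.0486, 1.1933)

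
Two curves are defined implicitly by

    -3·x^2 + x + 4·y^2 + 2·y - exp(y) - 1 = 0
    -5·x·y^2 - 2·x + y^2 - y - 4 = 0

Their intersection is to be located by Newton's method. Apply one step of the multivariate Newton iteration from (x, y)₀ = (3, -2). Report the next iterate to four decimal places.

At (3, -2): F = (-13.135335, -64.0000).
Jacobian J = [[-6·x + 1, 8·y - exp(y) + 2], [-5·y^2 - 2, -10·x·y + 2·y - 1]].
At the point, J = [[-17.0000, -14.135335], [-22.0000, 55.0000]] (det J = -1245.977376).
Solving J·Δ = −F gives Δ = (-1.3059, 0.6413).
Then the next iterate is (x, y)₁ = (1.6941, -1.3587).

(1.6941, -1.3587)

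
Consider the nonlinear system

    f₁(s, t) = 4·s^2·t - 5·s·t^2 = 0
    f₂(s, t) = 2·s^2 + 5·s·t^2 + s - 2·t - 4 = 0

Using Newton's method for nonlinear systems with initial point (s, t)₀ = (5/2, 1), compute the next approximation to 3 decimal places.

At (5/2, 1): F = (12.500, 21.500).
Jacobian J = [[8·s·t - 5·t^2, 4·s^2 - 10·s·t], [4·s + 5·t^2 + 1, 10·s·t - 2]].
At the point, J = [[15.000, 0.000], [16.000, 23.000]] (det J = 345.000).
Solving J·Δ = −F gives Δ = (-0.833, -0.355).
Then the next iterate is (s, t)₁ = (1.667, 0.645).

(1.667, 0.645)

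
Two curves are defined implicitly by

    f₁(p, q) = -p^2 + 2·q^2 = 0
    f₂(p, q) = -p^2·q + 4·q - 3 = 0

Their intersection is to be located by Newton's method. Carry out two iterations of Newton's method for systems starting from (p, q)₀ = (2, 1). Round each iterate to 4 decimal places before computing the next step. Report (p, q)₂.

At (2, 1): F = (-2.0000, -3.0000).
Jacobian J = [[-2·p, 4·q], [-2·p·q, -p^2 + 4]].
At the point, J = [[-4.0000, 4.0000], [-4.0000, 0.0000]] (det J = 16.0000).
Solving J·Δ = −F gives Δ = (-0.7500, -0.2500).
Then the next iterate is (p, q)₁ = (1.2500, 0.7500).
Round to (1.2500, 0.7500) and repeat: F = (-0.4375, -1.171875), J = [[-2.5000, 3.0000], [-1.8750, 2.4375]].
Δ = (5.2250, 4.5000), so (p, q)₂ = (6.4750, 5.2500).

(6.4750, 5.2500)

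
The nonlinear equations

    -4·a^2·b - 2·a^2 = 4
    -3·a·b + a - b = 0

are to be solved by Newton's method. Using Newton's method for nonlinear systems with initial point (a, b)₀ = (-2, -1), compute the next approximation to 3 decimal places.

At (-2, -1): F = (4.000, -7.000).
Jacobian J = [[-8·a·b - 4·a, -4·a^2], [-3·b + 1, -3·a - 1]].
At the point, J = [[-8.000, -16.000], [4.000, 5.000]] (det J = 24.000).
Solving J·Δ = −F gives Δ = (3.833, -1.667).
Then the next iterate is (a, b)₁ = (1.833, -2.667).

(1.833, -2.667)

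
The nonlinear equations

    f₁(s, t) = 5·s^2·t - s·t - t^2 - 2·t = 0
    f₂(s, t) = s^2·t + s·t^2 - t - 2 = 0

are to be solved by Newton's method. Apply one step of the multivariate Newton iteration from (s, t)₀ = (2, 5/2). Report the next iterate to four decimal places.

(1.4513, 1.8013)

At (2, 5/2): F = (33.7500, 18.0000).
Jacobian J = [[10·s·t - t, 5·s^2 - s - 2·t - 2], [2·s·t + t^2, s^2 + 2·s·t - 1]].
At the point, J = [[47.5000, 11.0000], [16.2500, 13.0000]] (det J = 438.7500).
Solving J·Δ = −F gives Δ = (-0.5487, -0.6987).
Then the next iterate is (s, t)₁ = (1.4513, 1.8013).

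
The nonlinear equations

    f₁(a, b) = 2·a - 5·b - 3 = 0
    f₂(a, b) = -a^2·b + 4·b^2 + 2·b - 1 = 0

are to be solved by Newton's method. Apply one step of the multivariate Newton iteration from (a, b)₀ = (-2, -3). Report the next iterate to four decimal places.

(-2.0268, -1.4107)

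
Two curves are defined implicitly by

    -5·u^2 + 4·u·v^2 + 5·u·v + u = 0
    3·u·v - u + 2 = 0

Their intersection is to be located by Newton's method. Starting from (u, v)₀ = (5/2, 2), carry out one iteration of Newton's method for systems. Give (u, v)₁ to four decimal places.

(0.5227, 1.3848)

At (5/2, 2): F = (36.2500, 14.5000).
Jacobian J = [[-10·u + 4·v^2 + 5·v + 1, 8·u·v + 5·u], [3·v - 1, 3·u]].
At the point, J = [[2.0000, 52.5000], [5.0000, 7.5000]] (det J = -247.5000).
Solving J·Δ = −F gives Δ = (-1.9773, -0.6152).
Then the next iterate is (u, v)₁ = (0.5227, 1.3848).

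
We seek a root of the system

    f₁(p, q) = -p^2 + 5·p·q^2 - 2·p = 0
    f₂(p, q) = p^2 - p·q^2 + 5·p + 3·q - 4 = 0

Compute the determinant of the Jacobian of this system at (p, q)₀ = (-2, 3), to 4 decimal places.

225.0000

J = [[-2·p + 5·q^2 - 2, 10·p·q], [2·p - q^2 + 5, -2·p·q + 3]].
At the point, J = [[47.0000, -60.0000], [-8.0000, 15.0000]].
det J = 225.0000.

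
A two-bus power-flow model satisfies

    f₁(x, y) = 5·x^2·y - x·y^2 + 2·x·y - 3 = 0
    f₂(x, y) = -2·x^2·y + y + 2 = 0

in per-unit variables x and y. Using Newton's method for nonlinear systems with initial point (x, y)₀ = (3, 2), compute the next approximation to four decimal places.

(0.2500, 4.0000)

At (3, 2): F = (87.0000, -32.0000).
Jacobian J = [[10·x·y - y^2 + 2·y, 5·x^2 - 2·x·y + 2·x], [-4·x·y, -2·x^2 + 1]].
At the point, J = [[60.0000, 39.0000], [-24.0000, -17.0000]] (det J = -84.0000).
Solving J·Δ = −F gives Δ = (-2.7500, 2.0000).
Then the next iterate is (x, y)₁ = (0.2500, 4.0000).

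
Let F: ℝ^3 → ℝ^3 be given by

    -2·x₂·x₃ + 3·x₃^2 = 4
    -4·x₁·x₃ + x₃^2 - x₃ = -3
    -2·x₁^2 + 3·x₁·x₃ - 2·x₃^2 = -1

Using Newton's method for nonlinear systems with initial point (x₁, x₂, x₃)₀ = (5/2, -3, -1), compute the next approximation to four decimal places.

At (5/2, -3, -1): F = (-7.0000, 15.0000, -21.0000).
Jacobian J = [[0, -2·x₃, -2·x₂ + 6·x₃], [-4·x₃, 0, -4·x₁ + 2·x₃ - 1], [-4·x₁ + 3·x₃, 0, 3·x₁ - 4·x₃]].
At the point, J = [[0.0000, 2.0000, 0.0000], [4.0000, 0.0000, -13.0000], [-13.0000, 0.0000, 11.5000]] (det J = 246.0000).
Solving J·Δ = −F gives Δ = (-0.8171, 3.5000, 0.9024).
Then the next iterate is (x₁, x₂, x₃)₁ = (1.6829, 0.5000, -0.0976).

(1.6829, 0.5000, -0.0976)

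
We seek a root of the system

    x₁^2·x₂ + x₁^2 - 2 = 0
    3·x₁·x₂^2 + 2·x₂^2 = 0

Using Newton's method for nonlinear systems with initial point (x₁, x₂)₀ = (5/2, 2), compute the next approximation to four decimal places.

(1.6939, 1.2545)

At (5/2, 2): F = (16.7500, 38.0000).
Jacobian J = [[2·x₁·x₂ + 2·x₁, x₁^2], [3·x₂^2, 6·x₁·x₂ + 4·x₂]].
At the point, J = [[15.0000, 6.2500], [12.0000, 38.0000]] (det J = 495.0000).
Solving J·Δ = −F gives Δ = (-0.8061, -0.7455).
Then the next iterate is (x₁, x₂)₁ = (1.6939, 1.2545).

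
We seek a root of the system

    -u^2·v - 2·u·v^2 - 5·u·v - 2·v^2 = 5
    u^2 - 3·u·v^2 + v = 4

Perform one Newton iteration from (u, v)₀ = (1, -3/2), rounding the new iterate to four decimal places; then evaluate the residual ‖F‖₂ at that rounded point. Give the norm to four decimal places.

5.6561

At (1, -3/2): F = (-5.0000, -11.2500).
Jacobian J = [[-2·u·v - 2·v^2 - 5·v, -u^2 - 4·u·v - 5·u - 4·v], [2·u - 3·v^2, -6·u·v + 1]].
At the point, J = [[6.0000, 6.0000], [-4.7500, 10.0000]] (det J = 88.5000).
Solving J·Δ = −F gives Δ = (-0.1977, 1.0311).
Then the next iterate is (u, v)₁ = (0.8023, -0.4689).
Re-evaluating at (0.8023, -0.4689): F = (-3.609717, -4.354413), so ‖F‖₂ = 5.6561.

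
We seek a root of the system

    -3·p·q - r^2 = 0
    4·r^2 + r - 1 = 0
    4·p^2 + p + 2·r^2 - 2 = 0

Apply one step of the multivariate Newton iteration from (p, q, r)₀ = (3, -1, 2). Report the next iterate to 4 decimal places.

At (3, -1, 2): F = (5.0000, 17.0000, 45.0000).
Jacobian J = [[-3·q, -3·p, -2·r], [0, 0, 8·r + 1], [8·p + 1, 0, 4·r]].
At the point, J = [[3.0000, -9.0000, -4.0000], [0.0000, 0.0000, 17.0000], [25.0000, 0.0000, 8.0000]] (det J = -3825.0000).
Solving J·Δ = −F gives Δ = (-1.4800, 0.5067, -1.0000).
Then the next iterate is (p, q, r)₁ = (1.5200, -0.4933, 1.0000).

(1.5200, -0.4933, 1.0000)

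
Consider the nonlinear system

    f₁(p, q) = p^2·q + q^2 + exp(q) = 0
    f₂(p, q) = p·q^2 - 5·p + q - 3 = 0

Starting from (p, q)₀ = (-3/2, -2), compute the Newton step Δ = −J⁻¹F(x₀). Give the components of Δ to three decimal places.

(0.203, 0.529)

At (-3/2, -2): F = (-0.36466, -3.500).
Jacobian J = [[2·p·q, p^2 + 2·q + exp(q)], [q^2 - 5, 2·p·q + 1]].
At the point, J = [[6.000, -1.61466], [-1.000, 7.000]] (det J = 40.38534).
Solving J·Δ = −F gives Δ = (0.203, 0.529).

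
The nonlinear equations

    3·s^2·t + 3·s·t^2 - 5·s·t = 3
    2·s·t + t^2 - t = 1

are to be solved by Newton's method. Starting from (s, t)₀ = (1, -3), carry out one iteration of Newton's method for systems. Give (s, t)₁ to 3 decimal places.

(0.792, -1.750)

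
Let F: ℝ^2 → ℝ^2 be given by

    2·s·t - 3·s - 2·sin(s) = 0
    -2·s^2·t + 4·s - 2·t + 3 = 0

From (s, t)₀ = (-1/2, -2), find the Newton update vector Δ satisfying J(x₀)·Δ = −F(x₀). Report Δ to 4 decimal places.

(0.2352, 2.4000)

At (-1/2, -2): F = (4.458851, 6.0000).
Jacobian J = [[2·t - 2·cos(s) - 3, 2·s], [-4·s·t + 4, -2·s^2 - 2]].
At the point, J = [[-8.755165, -1.0000], [0.0000, -2.5000]] (det J = 21.887913).
Solving J·Δ = −F gives Δ = (0.2352, 2.4000).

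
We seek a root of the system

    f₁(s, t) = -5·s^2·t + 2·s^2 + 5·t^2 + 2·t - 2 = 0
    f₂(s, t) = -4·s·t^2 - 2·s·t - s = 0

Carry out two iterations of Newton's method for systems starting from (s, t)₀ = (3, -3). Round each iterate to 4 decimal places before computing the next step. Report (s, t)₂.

(0.8552, -1.6857)

At (3, -3): F = (190.0000, -93.0000).
Jacobian J = [[-10·s·t + 4·s, -5·s^2 + 10·t + 2], [-4·t^2 - 2·t - 1, -8·s·t - 2·s]].
At the point, J = [[102.0000, -73.0000], [-31.0000, 66.0000]] (det J = 4469.0000).
Solving J·Δ = −F gives Δ = (-1.2869, 0.8047).
Then the next iterate is (s, t)₁ = (1.7131, -2.1953).
Round to (1.7131, -2.1953) and repeat: F = (55.788396, -27.215623), J = [[44.460084, -34.626558], [-15.886768, 26.659947]].
Δ = (-0.8579, 0.5096), so (s, t)₂ = (0.8552, -1.6857).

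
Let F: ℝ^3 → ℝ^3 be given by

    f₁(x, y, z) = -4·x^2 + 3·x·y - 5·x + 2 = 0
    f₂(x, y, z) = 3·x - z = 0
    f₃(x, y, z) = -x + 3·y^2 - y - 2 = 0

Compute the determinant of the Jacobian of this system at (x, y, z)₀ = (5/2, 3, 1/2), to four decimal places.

-264.5000

J = [[-8·x + 3·y - 5, 3·x, 0], [3, 0, -1], [-1, 6·y - 1, 0]].
At the point, J = [[-16.0000, 7.5000, 0.0000], [3.0000, 0.0000, -1.0000], [-1.0000, 17.0000, 0.0000]].
det J = -264.5000.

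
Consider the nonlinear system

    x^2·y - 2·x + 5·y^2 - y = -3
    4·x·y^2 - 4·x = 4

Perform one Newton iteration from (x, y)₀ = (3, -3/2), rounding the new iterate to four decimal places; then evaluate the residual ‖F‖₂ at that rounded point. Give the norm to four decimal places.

2.0949

At (3, -3/2): F = (-3.7500, 11.0000).
Jacobian J = [[2·x·y - 2, x^2 + 10·y - 1], [4·y^2 - 4, 8·x·y]].
At the point, J = [[-11.0000, -7.0000], [5.0000, -36.0000]] (det J = 431.0000).
Solving J·Δ = −F gives Δ = (-0.4919, 0.2372).
Then the next iterate is (x, y)₁ = (2.5081, -1.2628).
Re-evaluating at (2.5081, -1.2628): F = (-0.723807, 1.965906), so ‖F‖₂ = 2.0949.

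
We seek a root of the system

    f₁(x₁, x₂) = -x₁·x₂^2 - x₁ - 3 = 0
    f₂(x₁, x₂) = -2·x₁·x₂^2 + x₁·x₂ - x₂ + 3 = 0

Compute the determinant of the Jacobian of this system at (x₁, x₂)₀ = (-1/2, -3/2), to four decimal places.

5.6250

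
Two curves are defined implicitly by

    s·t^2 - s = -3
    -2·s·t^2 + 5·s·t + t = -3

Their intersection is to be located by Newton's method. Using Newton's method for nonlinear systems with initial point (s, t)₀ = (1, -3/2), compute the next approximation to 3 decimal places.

At (1, -3/2): F = (4.250, -10.500).
Jacobian J = [[t^2 - 1, 2·s·t], [-2·t^2 + 5·t, -4·s·t + 5·s + 1]].
At the point, J = [[1.250, -3.000], [-12.000, 12.000]] (det J = -21.000).
Solving J·Δ = −F gives Δ = (0.929, 1.804).
Then the next iterate is (s, t)₁ = (1.929, 0.304).

(1.929, 0.304)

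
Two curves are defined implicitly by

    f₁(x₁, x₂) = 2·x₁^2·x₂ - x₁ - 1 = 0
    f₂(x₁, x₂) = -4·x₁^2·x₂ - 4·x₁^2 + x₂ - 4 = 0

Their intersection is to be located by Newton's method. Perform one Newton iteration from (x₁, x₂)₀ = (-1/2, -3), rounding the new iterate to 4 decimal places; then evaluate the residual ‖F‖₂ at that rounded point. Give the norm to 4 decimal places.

42.7181

At (-1/2, -3): F = (-2.0000, -5.0000).
Jacobian J = [[4·x₁·x₂ - 1, 2·x₁^2], [-8·x₁·x₂ - 8·x₁, -4·x₁^2 + 1]].
At the point, J = [[5.0000, 0.5000], [-8.0000, 0.0000]] (det J = 4.0000).
Solving J·Δ = −F gives Δ = (-0.6250, 10.2500).
Then the next iterate is (x₁, x₂)₁ = (-1.1250, 7.2500).
Re-evaluating at (-1.1250, 7.2500): F = (18.476562, -38.515625), so ‖F‖₂ = 42.7181.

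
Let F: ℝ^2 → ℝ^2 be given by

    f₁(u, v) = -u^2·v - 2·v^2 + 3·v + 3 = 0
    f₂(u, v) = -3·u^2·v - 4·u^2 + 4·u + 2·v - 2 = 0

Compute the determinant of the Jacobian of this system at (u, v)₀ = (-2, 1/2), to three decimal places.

J = [[-2·u·v, -u^2 - 4·v + 3], [-6·u·v - 8·u + 4, -3·u^2 + 2]].
At the point, J = [[2.000, -3.000], [26.000, -10.000]].
det J = 58.000.

58.000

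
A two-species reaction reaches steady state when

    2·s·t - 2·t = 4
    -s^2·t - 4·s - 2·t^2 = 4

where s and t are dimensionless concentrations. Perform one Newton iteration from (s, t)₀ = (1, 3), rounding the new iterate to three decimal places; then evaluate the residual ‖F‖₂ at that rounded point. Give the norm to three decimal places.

12.078

At (1, 3): F = (-4.000, -29.000).
Jacobian J = [[2·t, 2·s - 2], [-2·s·t - 4, -s^2 - 4·t]].
At the point, J = [[6.000, 0.000], [-10.000, -13.000]] (det J = -78.000).
Solving J·Δ = −F gives Δ = (0.667, -2.744).
Then the next iterate is (s, t)₁ = (1.667, 0.256).
Re-evaluating at (1.667, 0.256): F = (-3.65850, -11.51047), so ‖F‖₂ = 12.078.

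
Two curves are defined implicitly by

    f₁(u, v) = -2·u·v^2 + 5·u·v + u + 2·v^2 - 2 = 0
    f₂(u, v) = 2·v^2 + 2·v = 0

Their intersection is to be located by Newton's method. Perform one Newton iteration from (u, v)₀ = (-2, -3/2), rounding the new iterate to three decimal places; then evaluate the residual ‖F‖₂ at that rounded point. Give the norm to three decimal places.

At (-2, -3/2): F = (24.500, 1.500).
Jacobian J = [[-2·v^2 + 5·v + 1, -4·u·v + 5·u + 4·v], [0, 4·v + 2]].
At the point, J = [[-11.000, -28.000], [0.000, -4.000]] (det J = 44.000).
Solving J·Δ = −F gives Δ = (1.273, 0.375).
Then the next iterate is (u, v)₁ = (-0.727, -1.125).
Re-evaluating at (-0.727, -1.125): F = (5.73384, 0.28125), so ‖F‖₂ = 5.741.

5.741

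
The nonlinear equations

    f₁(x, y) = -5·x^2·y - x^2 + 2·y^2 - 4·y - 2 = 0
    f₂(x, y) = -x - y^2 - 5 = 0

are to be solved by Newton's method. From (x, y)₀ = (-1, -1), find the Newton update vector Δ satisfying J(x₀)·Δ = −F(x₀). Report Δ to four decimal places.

At (-1, -1): F = (8.0000, -5.0000).
Jacobian J = [[-10·x·y - 2·x, -5·x^2 + 4·y - 4], [-1, -2·y]].
At the point, J = [[-8.0000, -13.0000], [-1.0000, 2.0000]] (det J = -29.0000).
Solving J·Δ = −F gives Δ = (-1.6897, 1.6552).

(-1.6897, 1.6552)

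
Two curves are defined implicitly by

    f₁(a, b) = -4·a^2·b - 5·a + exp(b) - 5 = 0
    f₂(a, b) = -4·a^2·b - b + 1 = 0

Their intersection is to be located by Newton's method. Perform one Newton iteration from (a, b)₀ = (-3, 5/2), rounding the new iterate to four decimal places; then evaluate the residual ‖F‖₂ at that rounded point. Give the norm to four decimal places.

25.0245

At (-3, 5/2): F = (-67.817506, -91.5000).
Jacobian J = [[-8·a·b - 5, -4·a^2 + exp(b)], [-8·a·b, -4·a^2 - 1]].
At the point, J = [[55.0000, -23.817506], [60.0000, -37.0000]] (det J = -605.949638).
Solving J·Δ = −F gives Δ = (0.5445, -1.5900).
Then the next iterate is (a, b)₁ = (-2.4555, 0.9100).
Re-evaluating at (-2.4555, 0.9100): F = (-12.185486, -21.857308), so ‖F‖₂ = 25.0245.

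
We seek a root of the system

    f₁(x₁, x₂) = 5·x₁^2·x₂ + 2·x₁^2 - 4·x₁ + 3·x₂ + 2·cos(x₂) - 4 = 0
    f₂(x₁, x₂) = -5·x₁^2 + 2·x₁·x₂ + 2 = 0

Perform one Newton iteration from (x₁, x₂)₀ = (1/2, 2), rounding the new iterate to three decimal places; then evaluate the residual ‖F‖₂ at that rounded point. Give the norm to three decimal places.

7.064

At (1/2, 2): F = (2.16771, 2.750).
Jacobian J = [[10·x₁·x₂ + 4·x₁ - 4, 5·x₁^2 - 2·sin(x₂) + 3], [-10·x₁ + 2·x₂, 2·x₁]].
At the point, J = [[8.000, 2.43141], [-1.000, 1.000]] (det J = 10.43141).
Solving J·Δ = −F gives Δ = (0.433, -2.317).
Then the next iterate is (x₁, x₂)₁ = (0.933, -0.317).
Re-evaluating at (0.933, -0.317): F = (-6.42140, -2.94397), so ‖F‖₂ = 7.064.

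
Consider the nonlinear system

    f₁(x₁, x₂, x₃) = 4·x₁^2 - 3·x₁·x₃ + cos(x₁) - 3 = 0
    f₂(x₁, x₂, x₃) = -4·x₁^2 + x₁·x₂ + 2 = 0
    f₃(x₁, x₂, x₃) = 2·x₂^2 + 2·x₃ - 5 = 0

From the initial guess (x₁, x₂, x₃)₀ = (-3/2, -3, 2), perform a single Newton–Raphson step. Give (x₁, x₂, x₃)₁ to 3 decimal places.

At (-3/2, -3, 2): F = (15.07074, -2.500, 17.000).
Jacobian J = [[8·x₁ - 3·x₃ - sin(x₁), 0, -3·x₁], [-8·x₁ + x₂, x₁, 0], [0, 4·x₂, 2]].
At the point, J = [[-17.00251, 0.000, 4.500], [9.000, -1.500, 0.000], [0.000, -12.000, 2.000]] (det J = -434.99248).
Solving J·Δ = −F gives Δ = (0.470, 1.155, -1.572).
Then the next iterate is (x₁, x₂, x₃)₁ = (-1.030, -1.845, 0.428).

(-1.030, -1.845, 0.428)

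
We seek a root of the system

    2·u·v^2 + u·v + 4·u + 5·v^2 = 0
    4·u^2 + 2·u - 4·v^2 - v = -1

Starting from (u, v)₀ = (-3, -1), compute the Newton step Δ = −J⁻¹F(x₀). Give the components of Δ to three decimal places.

(3.231, 6.154)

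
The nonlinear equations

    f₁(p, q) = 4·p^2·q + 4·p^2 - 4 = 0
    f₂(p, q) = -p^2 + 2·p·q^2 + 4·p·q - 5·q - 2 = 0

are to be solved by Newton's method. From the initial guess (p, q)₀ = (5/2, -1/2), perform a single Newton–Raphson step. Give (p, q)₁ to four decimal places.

At (5/2, -1/2): F = (8.5000, -9.5000).
Jacobian J = [[8·p·q + 8·p, 4·p^2], [-2·p + 2·q^2 + 4·q, 4·p·q + 4·p - 5]].
At the point, J = [[10.0000, 25.0000], [-6.5000, 0.0000]] (det J = 162.5000).
Solving J·Δ = −F gives Δ = (-1.4615, 0.2446).
Then the next iterate is (p, q)₁ = (1.0385, -0.2554).

(1.0385, -0.2554)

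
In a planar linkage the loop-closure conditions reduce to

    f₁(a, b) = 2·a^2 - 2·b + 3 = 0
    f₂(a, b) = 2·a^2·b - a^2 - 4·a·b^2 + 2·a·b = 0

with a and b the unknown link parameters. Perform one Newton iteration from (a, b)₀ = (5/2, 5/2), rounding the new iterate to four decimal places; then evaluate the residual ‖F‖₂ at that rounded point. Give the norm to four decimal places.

7.4926

At (5/2, 5/2): F = (10.5000, -25.0000).
Jacobian J = [[4·a, -2], [4·a·b - 2·a - 4·b^2 + 2·b, 2·a^2 - 8·a·b + 2·a]].
At the point, J = [[10.0000, -2.0000], [0.0000, -32.5000]] (det J = -325.0000).
Solving J·Δ = −F gives Δ = (-1.2038, -0.7692).
Then the next iterate is (a, b)₁ = (1.2962, 1.7308).
Re-evaluating at (1.2962, 1.7308): F = (2.898669, -6.909198), so ‖F‖₂ = 7.4926.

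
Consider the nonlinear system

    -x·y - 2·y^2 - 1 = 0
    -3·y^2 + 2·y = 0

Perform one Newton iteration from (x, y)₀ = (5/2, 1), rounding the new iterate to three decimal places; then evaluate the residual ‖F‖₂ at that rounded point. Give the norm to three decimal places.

At (5/2, 1): F = (-5.500, -1.000).
Jacobian J = [[-y, -x - 4·y], [0, -6·y + 2]].
At the point, J = [[-1.000, -6.500], [0.000, -4.000]] (det J = 4.000).
Solving J·Δ = −F gives Δ = (-3.875, -0.250).
Then the next iterate is (x, y)₁ = (-1.375, 0.750).
Re-evaluating at (-1.375, 0.750): F = (-1.09375, -0.18750), so ‖F‖₂ = 1.110.

1.110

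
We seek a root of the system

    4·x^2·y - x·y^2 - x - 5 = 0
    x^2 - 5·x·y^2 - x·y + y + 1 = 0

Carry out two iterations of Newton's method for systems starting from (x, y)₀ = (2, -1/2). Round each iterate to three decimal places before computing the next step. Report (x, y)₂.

At (2, -1/2): F = (-15.500, 3.000).
Jacobian J = [[8·x·y - y^2 - 1, 4·x^2 - 2·x·y], [2·x - 5·y^2 - y, -10·x·y - x + 1]].
At the point, J = [[-9.250, 18.000], [3.250, 9.000]] (det J = -141.750).
Solving J·Δ = −F gives Δ = (-1.365, 0.160).
Then the next iterate is (x, y)₁ = (0.635, -0.340).
Round to (0.635, -0.340) and repeat: F = (-6.25679, 0.91209), J = [[-2.84280, 2.04470], [1.032, 2.524]].
Δ = (-1.902, 0.416), so (x, y)₂ = (-1.267, 0.076).

(-1.267, 0.076)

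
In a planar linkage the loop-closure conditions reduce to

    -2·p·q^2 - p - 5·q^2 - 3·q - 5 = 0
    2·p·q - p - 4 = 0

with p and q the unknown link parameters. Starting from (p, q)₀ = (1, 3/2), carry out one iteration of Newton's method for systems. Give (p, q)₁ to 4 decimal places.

At (1, 3/2): F = (-26.2500, -2.0000).
Jacobian J = [[-2·q^2 - 1, -4·p·q - 10·q - 3], [2·q - 1, 2·p]].
At the point, J = [[-5.5000, -24.0000], [2.0000, 2.0000]] (det J = 37.0000).
Solving J·Δ = −F gives Δ = (2.7162, -1.7162).
Then the next iterate is (p, q)₁ = (3.7162, -0.2162).

(3.7162, -0.2162)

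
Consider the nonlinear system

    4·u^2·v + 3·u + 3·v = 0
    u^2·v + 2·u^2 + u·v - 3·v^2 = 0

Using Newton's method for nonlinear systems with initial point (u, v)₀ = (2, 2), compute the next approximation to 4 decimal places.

(1.2464, 1.0725)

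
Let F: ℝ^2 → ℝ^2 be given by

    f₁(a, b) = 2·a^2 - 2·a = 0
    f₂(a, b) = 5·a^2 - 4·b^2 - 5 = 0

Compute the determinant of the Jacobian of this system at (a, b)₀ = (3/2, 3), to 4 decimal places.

-96.0000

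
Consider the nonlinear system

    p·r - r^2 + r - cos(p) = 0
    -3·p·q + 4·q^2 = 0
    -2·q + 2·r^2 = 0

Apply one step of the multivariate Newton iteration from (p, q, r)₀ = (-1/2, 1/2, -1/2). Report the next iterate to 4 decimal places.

At (-1/2, 1/2, -1/2): F = (-1.377583, 1.7500, -0.5000).
Jacobian J = [[r + sin(p), 0, p - 2·r + 1], [-3·q, -3·p + 8·q, 0], [0, -2, 4·r]].
At the point, J = [[-0.979426, 0.0000, 1.5000], [-1.5000, 5.5000, 0.0000], [0.0000, -2.0000, -2.0000]] (det J = 15.273681).
Solving J·Δ = −F gives Δ = (-0.9185, -0.5687, 0.3187).
Then the next iterate is (p, q, r)₁ = (-1.4185, -0.0687, -0.1813).

(-1.4185, -0.0687, -0.1813)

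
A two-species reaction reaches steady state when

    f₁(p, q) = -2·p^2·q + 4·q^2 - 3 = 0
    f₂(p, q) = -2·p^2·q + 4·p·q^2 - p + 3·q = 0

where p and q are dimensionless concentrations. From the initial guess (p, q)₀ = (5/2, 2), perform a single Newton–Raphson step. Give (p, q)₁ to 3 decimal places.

(1.773, 1.274)

At (5/2, 2): F = (-12.000, 18.500).
Jacobian J = [[-4·p·q, -2·p^2 + 8·q], [-4·p·q + 4·q^2 - 1, -2·p^2 + 8·p·q + 3]].
At the point, J = [[-20.000, 3.500], [-5.000, 30.500]] (det J = -592.500).
Solving J·Δ = −F gives Δ = (-0.727, -0.726).
Then the next iterate is (p, q)₁ = (1.773, 1.274).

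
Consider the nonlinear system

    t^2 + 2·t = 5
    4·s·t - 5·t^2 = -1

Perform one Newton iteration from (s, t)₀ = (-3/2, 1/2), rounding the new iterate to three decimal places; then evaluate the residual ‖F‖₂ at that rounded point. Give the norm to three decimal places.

34.723

At (-3/2, 1/2): F = (-3.750, -3.250).
Jacobian J = [[0, 2·t + 2], [4·t, 4·s - 10·t]].
At the point, J = [[0.000, 3.000], [2.000, -11.000]] (det J = -6.000).
Solving J·Δ = −F gives Δ = (8.500, 1.250).
Then the next iterate is (s, t)₁ = (7.000, 1.750).
Re-evaluating at (7.000, 1.750): F = (1.56250, 34.68750), so ‖F‖₂ = 34.723.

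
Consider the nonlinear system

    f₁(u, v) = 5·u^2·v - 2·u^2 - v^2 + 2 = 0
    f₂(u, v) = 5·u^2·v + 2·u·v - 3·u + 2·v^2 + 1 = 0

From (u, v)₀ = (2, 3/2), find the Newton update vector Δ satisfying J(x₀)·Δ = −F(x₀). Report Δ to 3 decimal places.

At (2, 3/2): F = (21.750, 35.500).
Jacobian J = [[10·u·v - 4·u, 5·u^2 - 2·v], [10·u·v + 2·v - 3, 5·u^2 + 2·u + 4·v]].
At the point, J = [[22.000, 17.000], [30.000, 30.000]] (det J = 150.000).
Solving J·Δ = −F gives Δ = (-0.327, -0.857).

(-0.327, -0.857)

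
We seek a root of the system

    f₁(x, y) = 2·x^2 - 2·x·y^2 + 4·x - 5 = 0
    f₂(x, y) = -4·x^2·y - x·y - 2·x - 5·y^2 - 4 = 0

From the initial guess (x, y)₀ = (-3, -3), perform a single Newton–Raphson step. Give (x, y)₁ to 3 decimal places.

(-2.253, -2.012)

At (-3, -3): F = (55.000, 56.000).
Jacobian J = [[4·x - 2·y^2 + 4, -4·x·y], [-8·x·y - y - 2, -4·x^2 - x - 10·y]].
At the point, J = [[-26.000, -36.000], [-71.000, -3.000]] (det J = -2478.000).
Solving J·Δ = −F gives Δ = (0.747, 0.988).
Then the next iterate is (x, y)₁ = (-2.253, -2.012).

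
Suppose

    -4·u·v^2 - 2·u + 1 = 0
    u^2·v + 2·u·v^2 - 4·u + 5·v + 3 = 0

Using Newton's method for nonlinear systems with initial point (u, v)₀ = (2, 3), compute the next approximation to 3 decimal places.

(53.500, -39.333)

At (2, 3): F = (-75.000, 58.000).
Jacobian J = [[-4·v^2 - 2, -8·u·v], [2·u·v + 2·v^2 - 4, u^2 + 4·u·v + 5]].
At the point, J = [[-38.000, -48.000], [26.000, 33.000]] (det J = -6.000).
Solving J·Δ = −F gives Δ = (51.500, -42.333).
Then the next iterate is (u, v)₁ = (53.500, -39.333).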